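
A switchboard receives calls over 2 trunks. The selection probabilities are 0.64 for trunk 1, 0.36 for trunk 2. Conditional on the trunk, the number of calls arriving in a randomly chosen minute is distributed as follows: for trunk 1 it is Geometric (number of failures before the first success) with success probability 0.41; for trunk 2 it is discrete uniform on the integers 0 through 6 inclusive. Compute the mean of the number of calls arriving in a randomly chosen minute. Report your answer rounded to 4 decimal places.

2.0010

Component means — 1: 1.43902; 2: 3.
E[X] = 0.64·1.43902 + 0.36·3 = 2.00098.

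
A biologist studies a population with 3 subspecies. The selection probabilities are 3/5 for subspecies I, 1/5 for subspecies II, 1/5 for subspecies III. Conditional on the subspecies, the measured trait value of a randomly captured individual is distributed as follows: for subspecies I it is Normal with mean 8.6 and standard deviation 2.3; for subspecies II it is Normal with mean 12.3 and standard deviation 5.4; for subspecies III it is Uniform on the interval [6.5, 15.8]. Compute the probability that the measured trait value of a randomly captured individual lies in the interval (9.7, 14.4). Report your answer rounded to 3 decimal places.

0.355

Conditional on each subspecies, P(9.7 < X < 14.4): I: 0.310393; II: 0.336234; III: 0.505376.
By total probability, P(9.7 < X < 14.4) = 0.6·0.310393 + 0.2·0.336234 + 0.2·0.505376 = 0.354558.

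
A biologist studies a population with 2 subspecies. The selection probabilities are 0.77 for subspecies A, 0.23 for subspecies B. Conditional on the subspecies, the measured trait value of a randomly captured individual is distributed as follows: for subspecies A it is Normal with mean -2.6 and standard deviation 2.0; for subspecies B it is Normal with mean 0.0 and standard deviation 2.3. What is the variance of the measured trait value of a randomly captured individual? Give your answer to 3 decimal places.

5.494

Per component, A: μ=-2.6, E[X²]=10.76; B: μ=0, E[X²]=5.29.
E[X] = 0.77·-2.6 + 0.23·0 = -2.002.
E[X²] = 0.77·10.76 + 0.23·5.29 = 9.5019.
Var(X) = E[X²] − (E[X])² = 9.5019 − 4.008 = 5.4939.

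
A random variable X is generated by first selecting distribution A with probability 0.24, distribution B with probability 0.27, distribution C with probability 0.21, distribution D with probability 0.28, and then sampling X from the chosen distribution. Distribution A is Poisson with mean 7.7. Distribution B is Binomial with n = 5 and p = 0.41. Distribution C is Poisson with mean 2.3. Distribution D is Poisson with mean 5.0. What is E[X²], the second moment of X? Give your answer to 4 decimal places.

For each component E[X²] = Var + (mean)², giving A: 66.99; B: 5.412; C: 7.59; D: 30.
Overall E[X²] = 0.24·66.99 + 0.27·5.412 + 0.21·7.59 + 0.28·30 = 27.5327.

27.5327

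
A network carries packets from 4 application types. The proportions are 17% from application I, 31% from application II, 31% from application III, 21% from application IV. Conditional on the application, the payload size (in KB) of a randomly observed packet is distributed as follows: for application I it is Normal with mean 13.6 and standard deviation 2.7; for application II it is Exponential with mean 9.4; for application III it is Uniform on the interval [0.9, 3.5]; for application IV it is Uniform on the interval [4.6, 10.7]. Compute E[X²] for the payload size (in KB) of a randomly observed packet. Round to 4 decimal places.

102.0816

For each component E[X²] = Var + (mean)², giving I: 192.25; II: 176.72; III: 5.40333; IV: 61.6233.
Overall E[X²] = 0.17·192.25 + 0.31·176.72 + 0.31·5.40333 + 0.21·61.6233 = 102.082.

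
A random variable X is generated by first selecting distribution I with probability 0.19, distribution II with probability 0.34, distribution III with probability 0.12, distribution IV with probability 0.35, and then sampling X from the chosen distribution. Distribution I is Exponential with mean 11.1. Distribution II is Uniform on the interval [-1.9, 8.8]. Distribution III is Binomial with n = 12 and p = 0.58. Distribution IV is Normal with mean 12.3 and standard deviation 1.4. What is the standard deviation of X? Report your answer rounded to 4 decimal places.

6.5558

Per component, I: μ=11.1, E[X²]=246.42; II: μ=3.45, E[X²]=21.4433; III: μ=6.96, E[X²]=51.3648; IV: μ=12.3, E[X²]=153.25.
E[X] = 0.19·11.1 + 0.34·3.45 + 0.12·6.96 + 0.35·12.3 = 8.4222.
E[X²] = 0.19·246.42 + 0.34·21.4433 + 0.12·51.3648 + 0.35·153.25 = 113.912.
Var(X) = E[X²] − (E[X])² = 113.912 − 70.9335 = 42.9784.
SD(X) = √42.9784 = 6.55579.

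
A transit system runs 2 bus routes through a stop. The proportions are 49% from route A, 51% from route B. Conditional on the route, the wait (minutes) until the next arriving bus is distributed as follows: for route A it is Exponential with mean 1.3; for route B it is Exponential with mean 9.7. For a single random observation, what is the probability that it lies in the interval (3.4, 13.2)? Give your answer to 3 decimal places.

Conditional on each route, P(3.4 < X < 13.2): A: 0.0731007; B: 0.447876.
By total probability, P(3.4 < X < 13.2) = 0.49·0.0731007 + 0.51·0.447876 = 0.264236.

0.264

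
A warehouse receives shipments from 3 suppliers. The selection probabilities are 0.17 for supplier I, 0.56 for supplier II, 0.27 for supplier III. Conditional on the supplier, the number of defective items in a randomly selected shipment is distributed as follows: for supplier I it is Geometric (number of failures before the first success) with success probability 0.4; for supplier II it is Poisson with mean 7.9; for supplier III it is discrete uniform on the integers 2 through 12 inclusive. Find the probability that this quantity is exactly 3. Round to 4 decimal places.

0.0563

Conditional on each supplier, P(X = 3): I: 0.0864; II: 0.0304652; III: 0.0909091.
By total probability, P(X = 3) = 0.17·0.0864 + 0.56·0.0304652 + 0.27·0.0909091 = 0.056294.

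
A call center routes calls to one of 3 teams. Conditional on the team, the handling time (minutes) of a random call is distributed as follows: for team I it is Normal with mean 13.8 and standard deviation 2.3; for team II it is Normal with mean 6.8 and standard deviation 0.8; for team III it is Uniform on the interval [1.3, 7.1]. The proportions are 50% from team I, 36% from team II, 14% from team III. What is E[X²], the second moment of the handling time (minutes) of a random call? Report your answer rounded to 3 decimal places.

117.604

For each component E[X²] = Var + (mean)², giving I: 195.73; II: 46.88; III: 20.4433.
Overall E[X²] = 0.5·195.73 + 0.36·46.88 + 0.14·20.4433 = 117.604.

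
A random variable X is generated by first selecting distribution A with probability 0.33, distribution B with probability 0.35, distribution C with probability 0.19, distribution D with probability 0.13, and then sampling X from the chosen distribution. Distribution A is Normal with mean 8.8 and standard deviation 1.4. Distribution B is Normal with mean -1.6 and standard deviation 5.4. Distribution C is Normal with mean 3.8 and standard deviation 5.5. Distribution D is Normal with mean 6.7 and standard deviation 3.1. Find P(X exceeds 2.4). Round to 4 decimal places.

Conditional on each component, P(X > 2.4): A: 0.999998; B: 0.229425; C: 0.600463; D: 0.917294.
By total probability, P(X > 2.4) = 0.33·0.999998 + 0.35·0.229425 + 0.19·0.600463 + 0.13·0.917294 = 0.643634.

0.6436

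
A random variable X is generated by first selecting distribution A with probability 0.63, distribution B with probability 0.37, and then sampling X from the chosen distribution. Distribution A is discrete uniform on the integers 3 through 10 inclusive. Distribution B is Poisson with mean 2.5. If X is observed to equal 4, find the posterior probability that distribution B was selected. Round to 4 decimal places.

0.3856

Likelihoods P(X=4 | ·): A: 0.125; B: 0.133602.
Posterior ∝ prior × likelihood. Numerator for B: 0.37·0.133602 = 0.0494327.
Normalizing constant: 0.63·0.125 + 0.37·0.133602 = 0.128183.
P(B | observation) = 0.0494327 / 0.128183 = 0.385643.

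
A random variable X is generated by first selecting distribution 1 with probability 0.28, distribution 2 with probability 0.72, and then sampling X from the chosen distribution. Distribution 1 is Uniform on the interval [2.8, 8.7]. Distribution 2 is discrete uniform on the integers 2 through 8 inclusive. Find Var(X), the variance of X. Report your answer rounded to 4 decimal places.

Per component, 1: μ=5.75, E[X²]=35.9633; 2: μ=5, E[X²]=29.
E[X] = 0.28·5.75 + 0.72·5 = 5.21.
E[X²] = 0.28·35.9633 + 0.72·29 = 30.9497.
Var(X) = E[X²] − (E[X])² = 30.9497 − 27.1441 = 3.80563.

3.8056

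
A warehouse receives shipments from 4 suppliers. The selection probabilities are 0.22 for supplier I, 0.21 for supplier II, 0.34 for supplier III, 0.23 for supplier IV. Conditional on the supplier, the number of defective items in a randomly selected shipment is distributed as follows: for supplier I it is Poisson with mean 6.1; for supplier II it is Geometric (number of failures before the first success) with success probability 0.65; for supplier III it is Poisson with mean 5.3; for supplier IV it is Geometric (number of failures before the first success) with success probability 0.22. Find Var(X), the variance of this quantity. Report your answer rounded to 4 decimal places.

11.1279

Per component, I: μ=6.1, E[X²]=43.31; II: μ=0.538462, E[X²]=1.11834; III: μ=5.3, E[X²]=33.39; IV: μ=3.54545, E[X²]=28.686.
E[X] = 0.22·6.1 + 0.21·0.538462 + 0.34·5.3 + 0.23·3.54545 = 4.07253.
E[X²] = 0.22·43.31 + 0.21·1.11834 + 0.34·33.39 + 0.23·28.686 = 27.7134.
Var(X) = E[X²] − (E[X])² = 27.7134 − 16.5855 = 11.1279.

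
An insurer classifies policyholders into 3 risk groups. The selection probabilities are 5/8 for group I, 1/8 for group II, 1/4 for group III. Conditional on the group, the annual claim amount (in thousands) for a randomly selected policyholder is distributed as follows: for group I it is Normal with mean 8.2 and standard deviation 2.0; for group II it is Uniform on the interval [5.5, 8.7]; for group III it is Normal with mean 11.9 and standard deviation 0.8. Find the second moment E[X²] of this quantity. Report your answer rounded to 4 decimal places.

86.4954

For each component E[X²] = Var + (mean)², giving I: 71.24; II: 51.2633; III: 142.25.
Overall E[X²] = 0.625·71.24 + 0.125·51.2633 + 0.25·142.25 = 86.4954.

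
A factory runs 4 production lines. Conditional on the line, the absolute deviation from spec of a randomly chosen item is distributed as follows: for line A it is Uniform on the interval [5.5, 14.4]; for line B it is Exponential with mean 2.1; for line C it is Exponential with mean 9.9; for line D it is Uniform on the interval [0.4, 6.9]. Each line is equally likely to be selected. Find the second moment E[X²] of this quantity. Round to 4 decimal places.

For each component E[X²] = Var + (mean)², giving A: 105.603; B: 8.82; C: 196.02; D: 16.8433.
Overall E[X²] = 0.25·105.603 + 0.25·8.82 + 0.25·196.02 + 0.25·16.8433 = 81.8217.

81.8217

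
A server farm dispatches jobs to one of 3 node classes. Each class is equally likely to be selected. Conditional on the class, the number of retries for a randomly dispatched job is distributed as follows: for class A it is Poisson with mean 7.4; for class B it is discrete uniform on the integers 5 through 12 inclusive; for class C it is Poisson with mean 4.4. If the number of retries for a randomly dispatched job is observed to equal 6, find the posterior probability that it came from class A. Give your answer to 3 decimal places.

Likelihoods P(X=6 | ·): A: 0.139405; B: 0.125; C: 0.123734.
Posterior ∝ prior × likelihood. Numerator for A: 0.333333·0.139405 = 0.0464684.
Normalizing constant: 0.333333·0.139405 + 0.333333·0.125 + 0.333333·0.123734 = 0.12938.
P(A | observation) = 0.0464684 / 0.12938 = 0.359163.

0.359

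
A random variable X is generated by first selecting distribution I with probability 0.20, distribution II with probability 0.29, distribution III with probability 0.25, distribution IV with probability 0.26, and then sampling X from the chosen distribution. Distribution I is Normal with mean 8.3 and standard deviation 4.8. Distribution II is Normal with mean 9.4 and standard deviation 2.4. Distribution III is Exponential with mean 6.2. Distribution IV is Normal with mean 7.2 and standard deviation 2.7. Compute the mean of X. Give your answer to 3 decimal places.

Component means — I: 8.3; II: 9.4; III: 6.2; IV: 7.2.
E[X] = 0.2·8.3 + 0.29·9.4 + 0.25·6.2 + 0.26·7.2 = 7.808.

7.808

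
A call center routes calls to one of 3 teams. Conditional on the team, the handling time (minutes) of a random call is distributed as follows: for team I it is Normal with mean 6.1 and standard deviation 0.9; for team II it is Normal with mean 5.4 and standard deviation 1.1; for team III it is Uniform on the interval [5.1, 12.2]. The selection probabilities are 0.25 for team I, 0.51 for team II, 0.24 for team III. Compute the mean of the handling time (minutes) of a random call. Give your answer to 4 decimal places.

Component means — I: 6.1; II: 5.4; III: 8.65.
E[X] = 0.25·6.1 + 0.51·5.4 + 0.24·8.65 = 6.355.

6.3550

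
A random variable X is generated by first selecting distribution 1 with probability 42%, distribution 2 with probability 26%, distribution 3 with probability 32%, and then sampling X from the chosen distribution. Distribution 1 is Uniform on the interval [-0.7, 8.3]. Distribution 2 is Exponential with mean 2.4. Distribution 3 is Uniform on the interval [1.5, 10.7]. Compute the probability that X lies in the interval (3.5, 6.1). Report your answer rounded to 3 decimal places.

0.252

Conditional on each component, P(3.5 < X < 6.1): 1: 0.288889; 2: 0.153889; 3: 0.282609.
By total probability, P(3.5 < X < 6.1) = 0.42·0.288889 + 0.26·0.153889 + 0.32·0.282609 = 0.251779.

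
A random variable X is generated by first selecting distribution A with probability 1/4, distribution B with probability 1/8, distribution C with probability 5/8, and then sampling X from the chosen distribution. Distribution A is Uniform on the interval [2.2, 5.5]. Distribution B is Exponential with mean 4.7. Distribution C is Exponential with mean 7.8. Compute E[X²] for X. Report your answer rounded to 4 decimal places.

85.5050

For each component E[X²] = Var + (mean)², giving A: 15.73; B: 44.18; C: 121.68.
Overall E[X²] = 0.25·15.73 + 0.125·44.18 + 0.625·121.68 = 85.505.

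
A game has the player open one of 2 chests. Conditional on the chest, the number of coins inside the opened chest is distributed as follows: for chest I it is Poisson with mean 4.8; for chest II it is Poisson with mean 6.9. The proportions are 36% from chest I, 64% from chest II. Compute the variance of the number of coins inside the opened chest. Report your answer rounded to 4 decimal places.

7.1601

Per component, I: μ=4.8, E[X²]=27.84; II: μ=6.9, E[X²]=54.51.
E[X] = 0.36·4.8 + 0.64·6.9 = 6.144.
E[X²] = 0.36·27.84 + 0.64·54.51 = 44.9088.
Var(X) = E[X²] − (E[X])² = 44.9088 − 37.7487 = 7.16006.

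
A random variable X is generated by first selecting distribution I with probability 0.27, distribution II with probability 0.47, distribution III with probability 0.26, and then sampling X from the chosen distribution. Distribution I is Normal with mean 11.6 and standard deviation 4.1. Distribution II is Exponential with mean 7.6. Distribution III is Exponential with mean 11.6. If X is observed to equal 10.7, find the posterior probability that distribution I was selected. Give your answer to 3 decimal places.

0.516

Likelihoods f(10.7 | ·): I: 0.0949867; II: 0.0321918; III: 0.0342723.
Posterior ∝ prior × likelihood. Numerator for I: 0.27·0.0949867 = 0.0256464.
Normalizing constant: 0.27·0.0949867 + 0.47·0.0321918 + 0.26·0.0342723 = 0.0496874.
P(I | observation) = 0.0256464 / 0.0496874 = 0.516156.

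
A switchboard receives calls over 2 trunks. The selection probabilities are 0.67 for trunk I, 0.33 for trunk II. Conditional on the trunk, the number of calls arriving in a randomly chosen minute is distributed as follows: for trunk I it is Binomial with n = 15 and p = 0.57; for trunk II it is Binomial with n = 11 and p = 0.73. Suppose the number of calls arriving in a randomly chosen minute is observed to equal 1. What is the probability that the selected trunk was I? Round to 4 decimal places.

Likelihoods P(X=1 | ·): I: 6.3172e-05; II: 1.65331e-05.
Posterior ∝ prior × likelihood. Numerator for I: 0.67·6.3172e-05 = 4.23252e-05.
Normalizing constant: 0.67·6.3172e-05 + 0.33·1.65331e-05 = 4.77811e-05.
P(I | observation) = 4.23252e-05 / 4.77811e-05 = 0.885815.

0.8858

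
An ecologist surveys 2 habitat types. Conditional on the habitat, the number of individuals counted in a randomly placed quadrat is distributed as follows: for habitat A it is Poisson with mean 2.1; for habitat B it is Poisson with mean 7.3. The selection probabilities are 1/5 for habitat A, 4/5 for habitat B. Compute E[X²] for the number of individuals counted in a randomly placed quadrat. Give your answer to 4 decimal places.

49.7740

For each component E[X²] = Var + (mean)², giving A: 6.51; B: 60.59.
Overall E[X²] = 0.2·6.51 + 0.8·60.59 = 49.774.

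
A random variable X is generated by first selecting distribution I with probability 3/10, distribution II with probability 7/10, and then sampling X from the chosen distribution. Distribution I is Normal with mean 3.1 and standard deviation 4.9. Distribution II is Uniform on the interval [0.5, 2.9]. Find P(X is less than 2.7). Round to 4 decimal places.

Conditional on each component, P(X < 2.7): I: 0.467469; II: 0.916667.
By total probability, P(X < 2.7) = 0.3·0.467469 + 0.7·0.916667 = 0.781907.

0.7819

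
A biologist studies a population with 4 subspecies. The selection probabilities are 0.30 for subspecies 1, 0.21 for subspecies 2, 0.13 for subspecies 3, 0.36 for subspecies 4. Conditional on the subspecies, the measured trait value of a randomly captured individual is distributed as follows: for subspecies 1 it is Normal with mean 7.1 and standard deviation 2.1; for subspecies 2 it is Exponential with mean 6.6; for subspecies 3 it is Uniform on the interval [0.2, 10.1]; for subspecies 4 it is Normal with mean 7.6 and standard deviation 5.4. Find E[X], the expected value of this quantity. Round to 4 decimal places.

6.9215

Component means — 1: 7.1; 2: 6.6; 3: 5.15; 4: 7.6.
E[X] = 0.3·7.1 + 0.21·6.6 + 0.13·5.15 + 0.36·7.6 = 6.9215.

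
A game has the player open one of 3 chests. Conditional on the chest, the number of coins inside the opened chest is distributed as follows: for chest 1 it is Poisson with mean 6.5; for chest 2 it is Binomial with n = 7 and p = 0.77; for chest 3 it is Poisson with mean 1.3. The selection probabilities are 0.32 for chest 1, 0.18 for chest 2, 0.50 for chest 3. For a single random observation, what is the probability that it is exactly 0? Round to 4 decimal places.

Conditional on each chest, P(X = 0): 1: 0.00150344; 2: 3.40483e-05; 3: 0.272532.
By total probability, P(X = 0) = 0.32·0.00150344 + 0.18·3.40483e-05 + 0.5·0.272532 = 0.136753.

0.1368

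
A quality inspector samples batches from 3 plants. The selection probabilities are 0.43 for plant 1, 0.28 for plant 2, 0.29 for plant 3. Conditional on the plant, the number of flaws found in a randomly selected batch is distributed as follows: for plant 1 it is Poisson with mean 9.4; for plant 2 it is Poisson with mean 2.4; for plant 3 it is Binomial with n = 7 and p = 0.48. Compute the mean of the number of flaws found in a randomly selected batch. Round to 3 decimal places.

5.688

Component means — 1: 9.4; 2: 2.4; 3: 3.36.
E[X] = 0.43·9.4 + 0.28·2.4 + 0.29·3.36 = 5.6884.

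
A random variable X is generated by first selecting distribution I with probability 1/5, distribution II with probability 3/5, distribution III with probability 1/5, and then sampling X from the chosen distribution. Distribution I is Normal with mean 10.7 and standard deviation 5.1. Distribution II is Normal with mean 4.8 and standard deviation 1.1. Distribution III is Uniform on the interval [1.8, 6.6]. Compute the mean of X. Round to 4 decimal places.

Component means — I: 10.7; II: 4.8; III: 4.2.
E[X] = 0.2·10.7 + 0.6·4.8 + 0.2·4.2 = 5.86.

5.8600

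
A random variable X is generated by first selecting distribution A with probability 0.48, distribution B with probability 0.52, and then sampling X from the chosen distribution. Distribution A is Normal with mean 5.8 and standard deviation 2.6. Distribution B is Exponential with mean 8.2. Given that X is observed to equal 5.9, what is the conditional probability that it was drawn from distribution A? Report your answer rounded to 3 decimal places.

Likelihoods f(5.9 | ·): A: 0.153326; B: 0.059389.
Posterior ∝ prior × likelihood. Numerator for A: 0.48·0.153326 = 0.0735964.
Normalizing constant: 0.48·0.153326 + 0.52·0.059389 = 0.104479.
P(A | observation) = 0.0735964 / 0.104479 = 0.704416.

0.704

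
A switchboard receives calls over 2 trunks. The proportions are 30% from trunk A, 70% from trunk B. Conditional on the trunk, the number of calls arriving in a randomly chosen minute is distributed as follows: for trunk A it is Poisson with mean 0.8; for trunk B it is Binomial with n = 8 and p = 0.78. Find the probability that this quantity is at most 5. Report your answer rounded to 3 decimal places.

0.474

Conditional on each trunk, P(X ≤ 5): A: 0.999816; B: 0.248644.
By total probability, P(X ≤ 5) = 0.3·0.999816 + 0.7·0.248644 = 0.473996.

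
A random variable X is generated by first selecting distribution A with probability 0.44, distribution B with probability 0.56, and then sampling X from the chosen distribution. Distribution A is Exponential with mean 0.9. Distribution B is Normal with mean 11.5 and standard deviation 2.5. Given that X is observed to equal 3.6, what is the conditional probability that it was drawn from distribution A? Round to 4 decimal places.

Likelihoods f(3.6 | ·): A: 0.0203507; B: 0.00108299.
Posterior ∝ prior × likelihood. Numerator for A: 0.44·0.0203507 = 0.00895431.
Normalizing constant: 0.44·0.0203507 + 0.56·0.00108299 = 0.00956079.
P(A | observation) = 0.00895431 / 0.00956079 = 0.936566.

0.9366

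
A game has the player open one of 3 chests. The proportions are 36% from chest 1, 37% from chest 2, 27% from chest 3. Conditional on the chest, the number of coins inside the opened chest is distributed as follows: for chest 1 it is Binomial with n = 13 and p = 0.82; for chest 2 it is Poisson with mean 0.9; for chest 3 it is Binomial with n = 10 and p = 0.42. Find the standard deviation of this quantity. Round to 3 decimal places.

Per component, 1: μ=10.66, E[X²]=115.554; 2: μ=0.9, E[X²]=1.71; 3: μ=4.2, E[X²]=20.076.
E[X] = 0.36·10.66 + 0.37·0.9 + 0.27·4.2 = 5.3046.
E[X²] = 0.36·115.554 + 0.37·1.71 + 0.27·20.076 = 47.6528.
Var(X) = E[X²] − (E[X])² = 47.6528 − 28.1388 = 19.514.
SD(X) = √19.514 = 4.41747.

4.417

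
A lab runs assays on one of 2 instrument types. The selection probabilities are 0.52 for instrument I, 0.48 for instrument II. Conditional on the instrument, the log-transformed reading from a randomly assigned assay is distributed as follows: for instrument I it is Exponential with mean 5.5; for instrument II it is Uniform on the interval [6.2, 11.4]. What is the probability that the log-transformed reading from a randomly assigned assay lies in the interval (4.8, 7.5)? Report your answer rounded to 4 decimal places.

Conditional on each instrument, P(4.8 < X < 7.5): I: 0.162081; II: 0.25.
By total probability, P(4.8 < X < 7.5) = 0.52·0.162081 + 0.48·0.25 = 0.204282.

0.2043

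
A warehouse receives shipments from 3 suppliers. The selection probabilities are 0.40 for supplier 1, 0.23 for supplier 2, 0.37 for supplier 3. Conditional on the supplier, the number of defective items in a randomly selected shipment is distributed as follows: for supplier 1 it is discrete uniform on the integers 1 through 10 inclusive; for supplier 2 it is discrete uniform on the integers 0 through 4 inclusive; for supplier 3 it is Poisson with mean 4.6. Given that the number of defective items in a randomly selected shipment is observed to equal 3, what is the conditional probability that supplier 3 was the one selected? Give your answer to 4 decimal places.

Likelihoods P(X=3 | ·): 1: 0.1; 2: 0.2; 3: 0.163068.
Posterior ∝ prior × likelihood. Numerator for 3: 0.37·0.163068 = 0.060335.
Normalizing constant: 0.4·0.1 + 0.23·0.2 + 0.37·0.163068 = 0.146335.
P(3 | observation) = 0.060335 / 0.146335 = 0.412307.

0.4123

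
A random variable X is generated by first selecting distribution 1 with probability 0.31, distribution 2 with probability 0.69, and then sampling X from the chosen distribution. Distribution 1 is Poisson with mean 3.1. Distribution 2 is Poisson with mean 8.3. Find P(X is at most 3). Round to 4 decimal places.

Conditional on each component, P(X ≤ 3): 1: 0.62484; 2: 0.0345545.
By total probability, P(X ≤ 3) = 0.31·0.62484 + 0.69·0.0345545 = 0.217543.

0.2175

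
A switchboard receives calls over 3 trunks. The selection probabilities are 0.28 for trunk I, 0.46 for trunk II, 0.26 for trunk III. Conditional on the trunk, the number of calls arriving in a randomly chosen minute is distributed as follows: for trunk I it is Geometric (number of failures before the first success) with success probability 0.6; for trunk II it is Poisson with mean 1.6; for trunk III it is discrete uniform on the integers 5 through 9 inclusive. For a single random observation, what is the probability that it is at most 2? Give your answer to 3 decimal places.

0.622

Conditional on each trunk, P(X ≤ 2): I: 0.936; II: 0.783358; III: 0.
By total probability, P(X ≤ 2) = 0.28·0.936 + 0.46·0.783358 + 0.26·0 = 0.622425.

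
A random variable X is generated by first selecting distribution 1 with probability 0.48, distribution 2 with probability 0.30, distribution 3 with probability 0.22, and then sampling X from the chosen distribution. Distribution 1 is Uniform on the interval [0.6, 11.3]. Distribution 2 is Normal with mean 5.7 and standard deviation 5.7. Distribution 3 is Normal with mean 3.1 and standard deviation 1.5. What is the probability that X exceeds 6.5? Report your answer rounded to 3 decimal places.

0.351

Conditional on each component, P(X > 6.5): 1: 0.448598; 2: 0.444191; 3: 0.0117053.
By total probability, P(X > 6.5) = 0.48·0.448598 + 0.3·0.444191 + 0.22·0.0117053 = 0.35116.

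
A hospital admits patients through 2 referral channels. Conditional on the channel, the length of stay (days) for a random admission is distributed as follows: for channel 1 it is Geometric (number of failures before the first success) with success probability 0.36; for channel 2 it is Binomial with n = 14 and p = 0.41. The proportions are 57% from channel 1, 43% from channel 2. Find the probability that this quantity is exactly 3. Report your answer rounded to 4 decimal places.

Conditional on each channel, P(X = 3): 1: 0.0943718; 2: 0.0756528.
By total probability, P(X = 3) = 0.57·0.0943718 + 0.43·0.0756528 = 0.0863227.

0.0863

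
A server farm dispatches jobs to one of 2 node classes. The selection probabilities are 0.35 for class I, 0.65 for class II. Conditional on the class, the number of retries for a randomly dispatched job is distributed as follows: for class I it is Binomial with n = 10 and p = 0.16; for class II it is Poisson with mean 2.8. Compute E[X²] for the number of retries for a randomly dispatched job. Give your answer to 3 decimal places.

8.282

For each component E[X²] = Var + (mean)², giving I: 3.904; II: 10.64.
Overall E[X²] = 0.35·3.904 + 0.65·10.64 = 8.2824.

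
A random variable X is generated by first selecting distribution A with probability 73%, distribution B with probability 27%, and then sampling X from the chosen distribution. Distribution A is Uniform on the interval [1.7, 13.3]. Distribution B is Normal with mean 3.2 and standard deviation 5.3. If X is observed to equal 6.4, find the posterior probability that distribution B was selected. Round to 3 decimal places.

Likelihoods f(6.4 | ·): A: 0.0862069; B: 0.0627299.
Posterior ∝ prior × likelihood. Numerator for B: 0.27·0.0627299 = 0.0169371.
Normalizing constant: 0.73·0.0862069 + 0.27·0.0627299 = 0.0798681.
P(B | observation) = 0.0169371 / 0.0798681 = 0.212063.

0.212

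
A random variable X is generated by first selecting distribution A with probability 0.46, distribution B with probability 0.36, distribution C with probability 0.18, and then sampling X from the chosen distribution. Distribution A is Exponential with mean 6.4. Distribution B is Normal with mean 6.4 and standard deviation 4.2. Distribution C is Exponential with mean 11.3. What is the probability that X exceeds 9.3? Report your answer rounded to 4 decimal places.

Conditional on each component, P(X > 9.3): A: 0.233838; B: 0.244947; C: 0.439108.
By total probability, P(X > 9.3) = 0.46·0.233838 + 0.36·0.244947 + 0.18·0.439108 = 0.274786.

0.2748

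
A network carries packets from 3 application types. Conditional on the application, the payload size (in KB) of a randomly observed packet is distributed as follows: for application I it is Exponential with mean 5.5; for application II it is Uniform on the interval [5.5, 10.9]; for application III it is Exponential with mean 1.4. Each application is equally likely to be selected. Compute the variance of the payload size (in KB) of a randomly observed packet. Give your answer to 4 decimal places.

19.3622

Per component, I: μ=5.5, E[X²]=60.5; II: μ=8.2, E[X²]=69.67; III: μ=1.4, E[X²]=3.92.
E[X] = 0.333333·5.5 + 0.333333·8.2 + 0.333333·1.4 = 5.03333.
E[X²] = 0.333333·60.5 + 0.333333·69.67 + 0.333333·3.92 = 44.6967.
Var(X) = E[X²] − (E[X])² = 44.6967 − 25.3344 = 19.3622.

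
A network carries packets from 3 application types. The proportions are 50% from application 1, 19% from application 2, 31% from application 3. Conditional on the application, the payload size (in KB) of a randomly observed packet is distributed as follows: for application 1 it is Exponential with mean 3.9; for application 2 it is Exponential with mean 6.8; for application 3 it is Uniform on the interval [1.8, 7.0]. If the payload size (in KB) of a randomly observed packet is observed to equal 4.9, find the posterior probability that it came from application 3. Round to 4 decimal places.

Likelihoods f(4.9 | ·): 1: 0.0729934; 2: 0.0715391; 3: 0.192308.
Posterior ∝ prior × likelihood. Numerator for 3: 0.31·0.192308 = 0.0596154.
Normalizing constant: 0.5·0.0729934 + 0.19·0.0715391 + 0.31·0.192308 = 0.109704.
P(3 | observation) = 0.0596154 / 0.109704 = 0.543418.

0.5434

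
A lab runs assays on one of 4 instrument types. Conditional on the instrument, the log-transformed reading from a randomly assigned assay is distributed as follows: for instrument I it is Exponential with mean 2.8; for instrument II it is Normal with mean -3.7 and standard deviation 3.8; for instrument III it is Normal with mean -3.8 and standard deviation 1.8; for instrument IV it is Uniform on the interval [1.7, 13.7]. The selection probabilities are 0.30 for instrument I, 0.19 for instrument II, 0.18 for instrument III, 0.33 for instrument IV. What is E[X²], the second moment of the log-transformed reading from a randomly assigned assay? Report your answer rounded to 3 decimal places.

For each component E[X²] = Var + (mean)², giving I: 15.68; II: 28.13; III: 17.68; IV: 71.29.
Overall E[X²] = 0.3·15.68 + 0.19·28.13 + 0.18·17.68 + 0.33·71.29 = 36.7568.

36.757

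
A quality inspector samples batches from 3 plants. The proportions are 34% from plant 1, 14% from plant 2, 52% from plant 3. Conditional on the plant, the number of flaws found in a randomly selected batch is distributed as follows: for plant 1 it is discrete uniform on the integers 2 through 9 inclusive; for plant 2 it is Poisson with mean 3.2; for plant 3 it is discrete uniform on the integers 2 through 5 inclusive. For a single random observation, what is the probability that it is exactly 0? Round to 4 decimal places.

Conditional on each plant, P(X = 0): 1: 0; 2: 0.0407622; 3: 0.
By total probability, P(X = 0) = 0.34·0 + 0.14·0.0407622 + 0.52·0 = 0.00570671.

0.0057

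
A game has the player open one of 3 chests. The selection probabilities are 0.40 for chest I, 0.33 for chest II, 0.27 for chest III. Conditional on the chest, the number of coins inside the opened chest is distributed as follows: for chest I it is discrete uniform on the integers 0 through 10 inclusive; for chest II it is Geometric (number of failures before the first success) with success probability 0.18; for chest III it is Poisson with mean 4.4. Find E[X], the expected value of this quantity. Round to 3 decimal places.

Component means — I: 5; II: 4.55556; III: 4.4.
E[X] = 0.4·5 + 0.33·4.55556 + 0.27·4.4 = 4.69133.

4.691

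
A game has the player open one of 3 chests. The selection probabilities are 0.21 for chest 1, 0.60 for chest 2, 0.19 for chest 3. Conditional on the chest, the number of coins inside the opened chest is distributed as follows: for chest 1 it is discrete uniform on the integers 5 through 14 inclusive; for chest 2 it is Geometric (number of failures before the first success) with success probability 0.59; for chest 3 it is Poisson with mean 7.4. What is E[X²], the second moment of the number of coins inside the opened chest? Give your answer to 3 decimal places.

33.492

For each component E[X²] = Var + (mean)², giving 1: 98.5; 2: 1.66073; 3: 62.16.
Overall E[X²] = 0.21·98.5 + 0.6·1.66073 + 0.19·62.16 = 33.4918.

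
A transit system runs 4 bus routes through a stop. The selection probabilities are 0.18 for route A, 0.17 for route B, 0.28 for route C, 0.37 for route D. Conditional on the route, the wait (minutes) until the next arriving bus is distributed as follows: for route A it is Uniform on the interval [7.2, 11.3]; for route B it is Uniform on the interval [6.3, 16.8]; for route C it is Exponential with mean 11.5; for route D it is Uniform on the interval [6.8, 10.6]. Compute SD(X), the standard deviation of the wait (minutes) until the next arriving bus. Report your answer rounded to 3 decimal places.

Per component, A: μ=9.25, E[X²]=86.9633; B: μ=11.55, E[X²]=142.59; C: μ=11.5, E[X²]=264.5; D: μ=8.7, E[X²]=76.8933.
E[X] = 0.18·9.25 + 0.17·11.55 + 0.28·11.5 + 0.37·8.7 = 10.0675.
E[X²] = 0.18·86.9633 + 0.17·142.59 + 0.28·264.5 + 0.37·76.8933 = 142.404.
Var(X) = E[X²] − (E[X])² = 142.404 − 101.355 = 41.0497.
SD(X) = √41.0497 = 6.407.

6.407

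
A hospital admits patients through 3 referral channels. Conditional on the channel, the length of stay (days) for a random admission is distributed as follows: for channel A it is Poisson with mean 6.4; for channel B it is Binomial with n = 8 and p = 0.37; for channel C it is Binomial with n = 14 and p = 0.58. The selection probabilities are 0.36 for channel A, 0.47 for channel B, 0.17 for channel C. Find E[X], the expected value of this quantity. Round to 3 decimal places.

5.076

Component means — A: 6.4; B: 2.96; C: 8.12.
E[X] = 0.36·6.4 + 0.47·2.96 + 0.17·8.12 = 5.0756.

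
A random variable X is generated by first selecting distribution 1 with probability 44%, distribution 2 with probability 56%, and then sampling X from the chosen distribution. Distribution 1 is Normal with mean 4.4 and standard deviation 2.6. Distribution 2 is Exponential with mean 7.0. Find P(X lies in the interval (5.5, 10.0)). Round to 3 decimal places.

0.262

Conditional on each component, P(5.5 < X < 10.0): 1: 0.320493; 2: 0.216143.
By total probability, P(5.5 < X < 10.0) = 0.44·0.320493 + 0.56·0.216143 = 0.262057.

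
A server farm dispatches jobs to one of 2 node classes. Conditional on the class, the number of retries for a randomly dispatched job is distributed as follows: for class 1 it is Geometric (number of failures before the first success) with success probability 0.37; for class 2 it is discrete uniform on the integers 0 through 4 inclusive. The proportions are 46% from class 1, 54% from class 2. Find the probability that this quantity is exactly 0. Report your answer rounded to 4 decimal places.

Conditional on each class, P(X = 0): 1: 0.37; 2: 0.2.
By total probability, P(X = 0) = 0.46·0.37 + 0.54·0.2 = 0.2782.

0.2782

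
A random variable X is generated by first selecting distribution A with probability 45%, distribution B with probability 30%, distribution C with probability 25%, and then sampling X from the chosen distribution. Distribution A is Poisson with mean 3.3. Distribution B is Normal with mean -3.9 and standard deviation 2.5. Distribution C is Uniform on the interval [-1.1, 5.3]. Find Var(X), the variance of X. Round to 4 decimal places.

14.0737

Per component, A: μ=3.3, E[X²]=14.19; B: μ=-3.9, E[X²]=21.46; C: μ=2.1, E[X²]=7.82333.
E[X] = 0.45·3.3 + 0.3·-3.9 + 0.25·2.1 = 0.84.
E[X²] = 0.45·14.19 + 0.3·21.46 + 0.25·7.82333 = 14.7793.
Var(X) = E[X²] − (E[X])² = 14.7793 − 0.7056 = 14.0737.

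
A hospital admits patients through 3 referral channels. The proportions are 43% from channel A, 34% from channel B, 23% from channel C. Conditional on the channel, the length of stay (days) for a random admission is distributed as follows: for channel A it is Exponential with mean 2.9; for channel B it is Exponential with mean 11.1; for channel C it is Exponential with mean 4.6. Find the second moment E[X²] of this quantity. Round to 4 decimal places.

For each component E[X²] = Var + (mean)², giving A: 16.82; B: 246.42; C: 42.32.
Overall E[X²] = 0.43·16.82 + 0.34·246.42 + 0.23·42.32 = 100.749.

100.7490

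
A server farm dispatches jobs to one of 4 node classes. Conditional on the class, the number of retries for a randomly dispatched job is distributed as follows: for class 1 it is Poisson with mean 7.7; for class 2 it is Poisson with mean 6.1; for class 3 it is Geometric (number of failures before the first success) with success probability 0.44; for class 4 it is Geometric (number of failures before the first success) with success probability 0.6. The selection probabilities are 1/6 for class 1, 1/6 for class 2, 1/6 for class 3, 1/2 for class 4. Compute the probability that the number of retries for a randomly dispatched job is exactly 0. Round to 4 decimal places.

Conditional on each class, P(X = 0): 1: 0.000452827; 2: 0.00224287; 3: 0.44; 4: 0.6.
By total probability, P(X = 0) = 0.166667·0.000452827 + 0.166667·0.00224287 + 0.166667·0.44 + 0.5·0.6 = 0.373783.

0.3738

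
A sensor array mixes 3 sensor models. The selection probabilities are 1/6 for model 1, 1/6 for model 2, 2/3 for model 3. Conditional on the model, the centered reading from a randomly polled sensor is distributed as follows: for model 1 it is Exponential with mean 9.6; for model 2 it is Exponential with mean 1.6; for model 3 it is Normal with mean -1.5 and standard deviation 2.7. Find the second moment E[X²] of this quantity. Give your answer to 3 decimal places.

37.933

For each component E[X²] = Var + (mean)², giving 1: 184.32; 2: 5.12; 3: 9.54.
Overall E[X²] = 0.166667·184.32 + 0.166667·5.12 + 0.666667·9.54 = 37.9333.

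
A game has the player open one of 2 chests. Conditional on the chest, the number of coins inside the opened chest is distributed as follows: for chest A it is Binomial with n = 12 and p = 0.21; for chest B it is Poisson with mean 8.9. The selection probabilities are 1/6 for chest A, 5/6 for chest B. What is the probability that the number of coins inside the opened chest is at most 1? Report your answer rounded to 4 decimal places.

0.0424

Conditional on each chest, P(X ≤ 1): A: 0.247586; B: 0.00135025.
By total probability, P(X ≤ 1) = 0.166667·0.247586 + 0.833333·0.00135025 = 0.0423895.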